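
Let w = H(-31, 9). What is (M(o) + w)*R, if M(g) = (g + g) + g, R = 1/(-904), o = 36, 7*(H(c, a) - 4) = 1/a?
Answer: -7057/56952 ≈ -0.12391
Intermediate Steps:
H(c, a) = 4 + 1/(7*a)
w = 253/63 (w = 4 + (1/7)/9 = 4 + (1/7)*(1/9) = 4 + 1/63 = 253/63 ≈ 4.0159)
R = -1/904 ≈ -0.0011062
M(g) = 3*g (M(g) = 2*g + g = 3*g)
(M(o) + w)*R = (3*36 + 253/63)*(-1/904) = (108 + 253/63)*(-1/904) = (7057/63)*(-1/904) = -7057/56952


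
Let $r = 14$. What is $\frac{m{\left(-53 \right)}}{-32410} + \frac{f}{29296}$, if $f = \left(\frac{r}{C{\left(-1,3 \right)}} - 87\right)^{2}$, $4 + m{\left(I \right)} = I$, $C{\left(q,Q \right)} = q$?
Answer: $\frac{166142141}{474741680} \approx 0.34996$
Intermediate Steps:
$m{\left(I \right)} = -4 + I$
$f = 10201$ ($f = \left(\frac{14}{-1} - 87\right)^{2} = \left(14 \left(-1\right) - 87\right)^{2} = \left(-14 - 87\right)^{2} = \left(-101\right)^{2} = 10201$)
$\frac{m{\left(-53 \right)}}{-32410} + \frac{f}{29296} = \frac{-4 - 53}{-32410} + \frac{10201}{29296} = \left(-57\right) \left(- \frac{1}{32410}\right) + 10201 \cdot \frac{1}{29296} = \frac{57}{32410} + \frac{10201}{29296} = \frac{166142141}{474741680}$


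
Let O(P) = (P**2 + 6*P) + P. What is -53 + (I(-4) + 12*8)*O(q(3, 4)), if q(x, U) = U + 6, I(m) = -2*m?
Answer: 17627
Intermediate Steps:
q(x, U) = 6 + U
O(P) = P**2 + 7*P
-53 + (I(-4) + 12*8)*O(q(3, 4)) = -53 + (-2*(-4) + 12*8)*((6 + 4)*(7 + (6 + 4))) = -53 + (8 + 96)*(10*(7 + 10)) = -53 + 104*(10*17) = -53 + 104*170 = -53 + 17680 = 17627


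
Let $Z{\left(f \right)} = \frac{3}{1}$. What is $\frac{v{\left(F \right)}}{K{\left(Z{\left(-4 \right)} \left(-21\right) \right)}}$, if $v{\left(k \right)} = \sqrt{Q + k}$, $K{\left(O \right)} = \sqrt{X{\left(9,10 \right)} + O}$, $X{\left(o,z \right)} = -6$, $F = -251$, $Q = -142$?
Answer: $\frac{\sqrt{3013}}{23} \approx 2.3866$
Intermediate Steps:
$Z{\left(f \right)} = 3$ ($Z{\left(f \right)} = 3 \cdot 1 = 3$)
$K{\left(O \right)} = \sqrt{-6 + O}$
$v{\left(k \right)} = \sqrt{-142 + k}$
$\frac{v{\left(F \right)}}{K{\left(Z{\left(-4 \right)} \left(-21\right) \right)}} = \frac{\sqrt{-142 - 251}}{\sqrt{-6 + 3 \left(-21\right)}} = \frac{\sqrt{-393}}{\sqrt{-6 - 63}} = \frac{i \sqrt{393}}{\sqrt{-69}} = \frac{i \sqrt{393}}{i \sqrt{69}} = i \sqrt{393} \left(- \frac{i \sqrt{69}}{69}\right) = \frac{\sqrt{3013}}{23}$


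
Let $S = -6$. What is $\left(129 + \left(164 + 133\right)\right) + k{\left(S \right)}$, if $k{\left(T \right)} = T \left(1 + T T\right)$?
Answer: $204$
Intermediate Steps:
$k{\left(T \right)} = T \left(1 + T^{2}\right)$
$\left(129 + \left(164 + 133\right)\right) + k{\left(S \right)} = \left(129 + \left(164 + 133\right)\right) + \left(-6 + \left(-6\right)^{3}\right) = \left(129 + 297\right) - 222 = 426 - 222 = 204$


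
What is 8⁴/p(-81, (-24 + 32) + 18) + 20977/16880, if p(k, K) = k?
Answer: -67441343/1367280 ≈ -49.325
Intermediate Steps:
8⁴/p(-81, (-24 + 32) + 18) + 20977/16880 = 8⁴/(-81) + 20977/16880 = 4096*(-1/81) + 20977*(1/16880) = -4096/81 + 20977/16880 = -67441343/1367280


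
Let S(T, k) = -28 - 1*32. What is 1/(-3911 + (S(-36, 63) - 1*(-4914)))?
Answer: 1/943 ≈ 0.0010604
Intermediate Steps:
S(T, k) = -60 (S(T, k) = -28 - 32 = -60)
1/(-3911 + (S(-36, 63) - 1*(-4914))) = 1/(-3911 + (-60 - 1*(-4914))) = 1/(-3911 + (-60 + 4914)) = 1/(-3911 + 4854) = 1/943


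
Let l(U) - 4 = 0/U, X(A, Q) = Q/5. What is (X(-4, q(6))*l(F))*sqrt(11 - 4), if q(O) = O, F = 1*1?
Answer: 24*sqrt(7)/5 ≈ 12.700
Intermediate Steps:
F = 1
X(A, Q) = Q/5 (X(A, Q) = Q*(1/5) = Q/5)
l(U) = 4 (l(U) = 4 + 0/U = 4 + 0 = 4)
(X(-4, q(6))*l(F))*sqrt(11 - 4) = (((1/5)*6)*4)*sqrt(11 - 4) = ((6/5)*4)*sqrt(7) = 24*sqrt(7)/5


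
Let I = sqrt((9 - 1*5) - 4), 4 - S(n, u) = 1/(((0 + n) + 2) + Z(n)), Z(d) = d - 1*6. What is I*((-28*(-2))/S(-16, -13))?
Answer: 0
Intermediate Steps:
Z(d) = -6 + d (Z(d) = d - 6 = -6 + d)
S(n, u) = 4 - 1/(-4 + 2*n) (S(n, u) = 4 - 1/(((0 + n) + 2) + (-6 + n)) = 4 - 1/((n + 2) + (-6 + n)) = 4 - 1/((2 + n) + (-6 + n)) = 4 - 1/(-4 + 2*n))
I = 0 (I = sqrt((9 - 5) - 4) = sqrt(4 - 4) = sqrt(0) = 0)
I*((-28*(-2))/S(-16, -13)) = 0*((-28*(-2))/(((-17 + 8*(-16))/(2*(-2 - 16))))) = 0*(56/(((1/2)*(-17 - 128)/(-18)))) = 0*(56/(((1/2)*(-1/18)*(-145)))) = 0*(56/(145/36)) = 0*(56*(36/145)) = 0*(2016/145) = 0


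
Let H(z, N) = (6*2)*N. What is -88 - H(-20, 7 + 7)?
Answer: -256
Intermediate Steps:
H(z, N) = 12*N
-88 - H(-20, 7 + 7) = -88 - 12*(7 + 7) = -88 - 12*14 = -88 - 1*168 = -88 - 168 = -256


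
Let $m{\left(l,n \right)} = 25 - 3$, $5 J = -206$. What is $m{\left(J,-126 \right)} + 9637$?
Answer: $9659$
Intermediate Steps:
$J = - \frac{206}{5}$ ($J = \frac{1}{5} \left(-206\right) = - \frac{206}{5} \approx -41.2$)
$m{\left(l,n \right)} = 22$ ($m{\left(l,n \right)} = 25 - 3 = 22$)
$m{\left(J,-126 \right)} + 9637 = 22 + 9637 = 9659$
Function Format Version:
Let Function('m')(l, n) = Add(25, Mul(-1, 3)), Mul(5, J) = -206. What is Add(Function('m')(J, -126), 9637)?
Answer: 9659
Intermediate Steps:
J = Rational(-206, 5) (J = Mul(Rational(1, 5), -206) = Rational(-206, 5) ≈ -41.200)
Function('m')(l, n) = 22 (Function('m')(l, n) = Add(25, -3) = 22)
Add(Function('m')(J, -126), 9637) = Add(22, 9637) = 9659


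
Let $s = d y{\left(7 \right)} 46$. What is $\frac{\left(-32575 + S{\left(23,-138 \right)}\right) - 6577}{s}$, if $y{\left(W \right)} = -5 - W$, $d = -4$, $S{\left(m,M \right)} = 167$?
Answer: $- \frac{565}{32} \approx -17.656$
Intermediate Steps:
$s = 2208$ ($s = - 4 \left(-5 - 7\right) 46 = \left(-4\right) \left(-12\right) 46 = 48 \cdot 46 = 2208$)
$\frac{\left(-32575 + S{\left(23,-138 \right)}\right) - 6577}{s} = \frac{\left(-32575 + 167\right) - 6577}{2208} = \left(-32408 - 6577\right) \frac{1}{2208} = \left(-38985\right) \frac{1}{2208} = - \frac{565}{32}$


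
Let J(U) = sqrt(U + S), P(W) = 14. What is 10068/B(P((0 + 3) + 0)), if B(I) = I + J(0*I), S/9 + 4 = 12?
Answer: 35238/31 - 15102*sqrt(2)/31 ≈ 447.76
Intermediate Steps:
S = 72 (S = -36 + 9*12 = -36 + 108 = 72)
J(U) = sqrt(72 + U) (J(U) = sqrt(U + 72) = sqrt(72 + U))
B(I) = I + 6*sqrt(2) (B(I) = I + sqrt(72 + 0*I) = I + sqrt(72 + 0) = I + sqrt(72) = I + 6*sqrt(2))
10068/B(P((0 + 3) + 0)) = 10068/(14 + 6*sqrt(2))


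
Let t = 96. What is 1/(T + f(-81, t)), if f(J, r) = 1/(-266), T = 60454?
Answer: 266/16080763 ≈ 1.6542e-5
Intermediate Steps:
f(J, r) = -1/266
1/(T + f(-81, t)) = 1/(60454 - 1/266) = 1/(16080763/266) = 266/16080763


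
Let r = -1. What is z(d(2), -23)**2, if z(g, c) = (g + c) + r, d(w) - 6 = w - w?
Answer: 324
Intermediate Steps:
d(w) = 6 (d(w) = 6 + (w - w) = 6 + 0 = 6)
z(g, c) = -1 + c + g (z(g, c) = (g + c) - 1 = (c + g) - 1 = -1 + c + g)
z(d(2), -23)**2 = (-1 - 23 + 6)**2 = (-18)**2 = 324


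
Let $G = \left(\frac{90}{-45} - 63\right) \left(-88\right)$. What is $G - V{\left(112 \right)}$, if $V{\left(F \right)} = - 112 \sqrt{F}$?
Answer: $5720 + 448 \sqrt{7} \approx 6905.3$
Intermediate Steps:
$G = 5720$ ($G = \left(90 \left(- \frac{1}{45}\right) - 63\right) \left(-88\right) = \left(-2 - 63\right) \left(-88\right) = \left(-65\right) \left(-88\right) = 5720$)
$G - V{\left(112 \right)} = 5720 - - 112 \sqrt{112} = 5720 - - 112 \cdot 4 \sqrt{7} = 5720 - - 448 \sqrt{7} = 5720 + 448 \sqrt{7}$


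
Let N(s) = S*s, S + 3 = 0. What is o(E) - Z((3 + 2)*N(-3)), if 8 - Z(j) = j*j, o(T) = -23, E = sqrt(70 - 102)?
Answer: 1994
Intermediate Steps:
S = -3 (S = -3 + 0 = -3)
E = 4*I*sqrt(2) (E = sqrt(-32) = 4*I*sqrt(2) ≈ 5.6569*I)
N(s) = -3*s
Z(j) = 8 - j**2 (Z(j) = 8 - j*j = 8 - j**2)
o(E) - Z((3 + 2)*N(-3)) = -23 - (8 - ((3 + 2)*(-3*(-3)))**2) = -23 - (8 - (5*9)**2) = -23 - (8 - 1*45**2) = -23 - (8 - 1*2025) = -23 - (8 - 2025) = -23 - 1*(-2017) = -23 + 2017 = 1994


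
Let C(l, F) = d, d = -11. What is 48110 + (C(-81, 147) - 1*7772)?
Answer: 40327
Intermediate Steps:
C(l, F) = -11
48110 + (C(-81, 147) - 1*7772) = 48110 + (-11 - 1*7772) = 48110 + (-11 - 7772) = 48110 - 7783 = 40327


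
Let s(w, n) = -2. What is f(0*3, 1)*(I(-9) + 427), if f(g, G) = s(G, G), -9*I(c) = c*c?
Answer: -836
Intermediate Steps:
I(c) = -c²/9 (I(c) = -c*c/9 = -c²/9)
f(g, G) = -2
f(0*3, 1)*(I(-9) + 427) = -2*(-⅑*(-9)² + 427) = -2*(-⅑*81 + 427) = -2*(-9 + 427) = -2*418 = -836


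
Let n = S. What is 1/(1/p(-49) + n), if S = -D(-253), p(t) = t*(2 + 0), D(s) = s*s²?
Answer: 98/1587039145 ≈ 6.1750e-8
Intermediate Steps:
D(s) = s³
p(t) = 2*t (p(t) = t*2 = 2*t)
S = 16194277 (S = -1*(-253)³ = -1*(-16194277) = 16194277)
n = 16194277
1/(1/p(-49) + n) = 1/(1/(2*(-49)) + 16194277) = 1/(1/(-98) + 16194277) = 1/(-1/98 + 16194277) = 1/(1587039145/98) = 98/1587039145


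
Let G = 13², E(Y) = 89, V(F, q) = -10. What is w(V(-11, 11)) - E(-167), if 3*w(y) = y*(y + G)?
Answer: -619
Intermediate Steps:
G = 169
w(y) = y*(169 + y)/3 (w(y) = (y*(y + 169))/3 = (y*(169 + y))/3 = y*(169 + y)/3)
w(V(-11, 11)) - E(-167) = (⅓)*(-10)*(169 - 10) - 1*89 = (⅓)*(-10)*159 - 89 = -530 - 89 = -619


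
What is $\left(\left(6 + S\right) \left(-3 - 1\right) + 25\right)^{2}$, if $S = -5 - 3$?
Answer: $1089$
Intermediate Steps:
$S = -8$ ($S = -5 - 3 = -8$)
$\left(\left(6 + S\right) \left(-3 - 1\right) + 25\right)^{2} = \left(\left(6 - 8\right) \left(-3 - 1\right) + 25\right)^{2} = \left(- 2 \left(-3 - 1\right) + 25\right)^{2} = \left(\left(-2\right) \left(-4\right) + 25\right)^{2} = \left(8 + 25\right)^{2} = 33^{2} = 1089$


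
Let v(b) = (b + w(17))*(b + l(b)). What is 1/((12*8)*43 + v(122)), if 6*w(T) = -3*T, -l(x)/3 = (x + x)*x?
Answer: -1/10118029 ≈ -9.8833e-8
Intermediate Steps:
l(x) = -6*x**2 (l(x) = -3*(x + x)*x = -3*2*x*x = -6*x**2)
w(T) = -T/2 (w(T) = (-3*T)/6 = -T/2)
v(b) = (-17/2 + b)*(b - 6*b**2) (v(b) = (b - 1/2*17)*(b - 6*b**2) = (b - 17/2)*(b - 6*b**2) = (-17/2 + b)*(b - 6*b**2))
1/((12*8)*43 + v(122)) = 1/((12*8)*43 + (1/2)*122*(-17 - 12*122**2 + 104*122)) = 1/(96*43 + (1/2)*122*(-17 - 12*14884 + 12688)) = 1/(4128 + (1/2)*122*(-17 - 178608 + 12688)) = 1/(4128 + (1/2)*122*(-165937)) = 1/(4128 - 10122157) = 1/(-10118029) = -1/10118029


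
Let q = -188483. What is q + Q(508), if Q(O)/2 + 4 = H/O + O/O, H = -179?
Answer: -47876385/254 ≈ -1.8849e+5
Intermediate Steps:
Q(O) = -6 - 358/O (Q(O) = -8 + 2*(-179/O + O/O) = -8 + 2*(-179/O + 1) = -8 + 2*(1 - 179/O) = -8 + (2 - 358/O) = -6 - 358/O)
q + Q(508) = -188483 + (-6 - 358/508) = -188483 + (-6 - 358*1/508) = -188483 + (-6 - 179/254) = -188483 - 1703/254 = -47876385/254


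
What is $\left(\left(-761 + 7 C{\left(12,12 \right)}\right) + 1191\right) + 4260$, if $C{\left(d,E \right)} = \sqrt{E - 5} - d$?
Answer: $4606 + 7 \sqrt{7} \approx 4624.5$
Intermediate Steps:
$C{\left(d,E \right)} = \sqrt{-5 + E} - d$
$\left(\left(-761 + 7 C{\left(12,12 \right)}\right) + 1191\right) + 4260 = \left(\left(-761 + 7 \left(\sqrt{-5 + 12} - 12\right)\right) + 1191\right) + 4260 = \left(\left(-761 + 7 \left(\sqrt{7} - 12\right)\right) + 1191\right) + 4260 = \left(\left(-761 + 7 \left(-12 + \sqrt{7}\right)\right) + 1191\right) + 4260 = \left(\left(-761 - \left(84 - 7 \sqrt{7}\right)\right) + 1191\right) + 4260 = \left(\left(-845 + 7 \sqrt{7}\right) + 1191\right) + 4260 = \left(346 + 7 \sqrt{7}\right) + 4260 = 4606 + 7 \sqrt{7}$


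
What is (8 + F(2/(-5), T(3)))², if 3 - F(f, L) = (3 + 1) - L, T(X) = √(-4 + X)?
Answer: (7 + I)² ≈ 48.0 + 14.0*I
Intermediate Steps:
F(f, L) = -1 + L (F(f, L) = 3 - ((3 + 1) - L) = 3 - (4 - L) = 3 + (-4 + L) = -1 + L)
(8 + F(2/(-5), T(3)))² = (8 + (-1 + √(-4 + 3)))² = (8 + (-1 + √(-1)))² = (8 + (-1 + I))² = (7 + I)²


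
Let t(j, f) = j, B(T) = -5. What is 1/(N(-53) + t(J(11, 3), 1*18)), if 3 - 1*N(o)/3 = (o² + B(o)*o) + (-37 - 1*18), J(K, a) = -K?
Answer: -1/9059 ≈ -0.00011039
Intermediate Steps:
N(o) = 174 - 3*o² + 15*o (N(o) = 9 - 3*((o² - 5*o) + (-37 - 1*18)) = 9 - 3*((o² - 5*o) + (-37 - 18)) = 9 - 3*((o² - 5*o) - 55) = 9 - 3*(-55 + o² - 5*o) = 9 + (165 - 3*o² + 15*o) = 174 - 3*o² + 15*o)
1/(N(-53) + t(J(11, 3), 1*18)) = 1/((174 - 3*(-53)² + 15*(-53)) - 1*11) = 1/((174 - 3*2809 - 795) - 11) = 1/((174 - 8427 - 795) - 11) = 1/(-9048 - 11) = 1/(-9059) = -1/9059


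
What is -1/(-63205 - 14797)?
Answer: 1/78002 ≈ 1.2820e-5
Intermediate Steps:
-1/(-63205 - 14797) = -1/(-78002) = -1*(-1/78002) = 1/78002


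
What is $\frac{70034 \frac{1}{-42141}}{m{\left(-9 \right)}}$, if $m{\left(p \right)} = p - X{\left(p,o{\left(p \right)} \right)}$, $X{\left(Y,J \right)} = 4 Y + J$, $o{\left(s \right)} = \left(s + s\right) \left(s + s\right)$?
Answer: $\frac{70034}{12515877} \approx 0.0055956$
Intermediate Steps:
$o{\left(s \right)} = 4 s^{2}$ ($o{\left(s \right)} = 2 s 2 s = 4 s^{2}$)
$X{\left(Y,J \right)} = J + 4 Y$
$m{\left(p \right)} = - 4 p^{2} - 3 p$ ($m{\left(p \right)} = p - \left(4 p^{2} + 4 p\right) = p - \left(4 p + 4 p^{2}\right) = - 4 p^{2} - 3 p$)
$\frac{70034 \frac{1}{-42141}}{m{\left(-9 \right)}} = \frac{70034 \frac{1}{-42141}}{\left(-9\right) \left(-3 - -36\right)} = \frac{70034 \left(- \frac{1}{42141}\right)}{\left(-9\right) \left(-3 + 36\right)} = - \frac{70034}{42141 \left(\left(-9\right) 33\right)} = - \frac{70034}{42141 \left(-297\right)} = \left(- \frac{70034}{42141}\right) \left(- \frac{1}{297}\right) = \frac{70034}{12515877}$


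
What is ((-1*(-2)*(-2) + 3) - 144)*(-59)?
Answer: 8555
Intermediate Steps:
((-1*(-2)*(-2) + 3) - 144)*(-59) = ((2*(-2) + 3) - 144)*(-59) = ((-4 + 3) - 144)*(-59) = (-1 - 144)*(-59) = -145*(-59) = 8555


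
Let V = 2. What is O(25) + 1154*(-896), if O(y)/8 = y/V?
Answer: -1033884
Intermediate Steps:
O(y) = 4*y (O(y) = 8*(y/2) = 4*y)
O(25) + 1154*(-896) = 4*25 + 1154*(-896) = 100 - 1033984 = -1033884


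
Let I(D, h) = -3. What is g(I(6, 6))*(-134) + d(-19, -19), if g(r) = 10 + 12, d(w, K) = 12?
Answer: -2936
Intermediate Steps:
g(r) = 22
g(I(6, 6))*(-134) + d(-19, -19) = 22*(-134) + 12 = -2948 + 12 = -2936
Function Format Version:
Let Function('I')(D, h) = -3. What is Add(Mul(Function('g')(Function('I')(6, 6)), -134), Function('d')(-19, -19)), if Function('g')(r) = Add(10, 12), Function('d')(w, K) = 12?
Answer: -2936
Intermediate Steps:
Function('g')(r) = 22
Add(Mul(Function('g')(Function('I')(6, 6)), -134), Function('d')(-19, -19)) = Add(Mul(22, -134), 12) = Add(-2948, 12) = -2936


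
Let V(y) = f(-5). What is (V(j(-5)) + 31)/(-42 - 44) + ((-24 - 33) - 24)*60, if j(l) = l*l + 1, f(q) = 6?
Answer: -417997/86 ≈ -4860.4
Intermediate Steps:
j(l) = 1 + l² (j(l) = l² + 1 = 1 + l²)
V(y) = 6
(V(j(-5)) + 31)/(-42 - 44) + ((-24 - 33) - 24)*60 = (6 + 31)/(-42 - 44) + ((-24 - 33) - 24)*60 = 37/(-86) + (-57 - 24)*60 = 37*(-1/86) - 81*60 = -37/86 - 4860 = -417997/86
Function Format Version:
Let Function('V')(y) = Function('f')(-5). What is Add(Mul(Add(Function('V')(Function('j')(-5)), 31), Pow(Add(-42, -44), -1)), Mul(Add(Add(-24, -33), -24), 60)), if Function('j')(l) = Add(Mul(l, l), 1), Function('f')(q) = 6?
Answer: Rational(-417997, 86) ≈ -4860.4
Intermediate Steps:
Function('j')(l) = Add(1, Pow(l, 2)) (Function('j')(l) = Add(Pow(l, 2), 1) = Add(1, Pow(l, 2)))
Function('V')(y) = 6
Add(Mul(Add(Function('V')(Function('j')(-5)), 31), Pow(Add(-42, -44), -1)), Mul(Add(Add(-24, -33), -24), 60)) = Add(Mul(Add(6, 31), Pow(Add(-42, -44), -1)), Mul(Add(Add(-24, -33), -24), 60)) = Add(Mul(37, Pow(-86, -1)), Mul(Add(-57, -24), 60)) = Add(Mul(37, Rational(-1, 86)), Mul(-81, 60)) = Add(Rational(-37, 86), -4860) = Rational(-417997, 86)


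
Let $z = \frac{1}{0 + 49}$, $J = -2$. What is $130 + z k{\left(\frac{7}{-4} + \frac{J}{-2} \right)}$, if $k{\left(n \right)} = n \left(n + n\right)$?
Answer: $\frac{50969}{392} \approx 130.02$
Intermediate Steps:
$k{\left(n \right)} = 2 n^{2}$ ($k{\left(n \right)} = n 2 n = 2 n^{2}$)
$z = \frac{1}{49} \approx 0.020408$
$130 + z k{\left(\frac{7}{-4} + \frac{J}{-2} \right)} = 130 + \frac{2 \left(\frac{7}{-4} - \frac{2}{-2}\right)^{2}}{49} = 130 + \frac{2 \left(7 \left(- \frac{1}{4}\right) - -1\right)^{2}}{49} = 130 + \frac{2 \left(- \frac{7}{4} + 1\right)^{2}}{49} = 130 + \frac{2 \left(- \frac{3}{4}\right)^{2}}{49} = 130 + \frac{2 \cdot \frac{9}{16}}{49} = 130 + \frac{1}{49} \cdot \frac{9}{8} = 130 + \frac{9}{392} = \frac{50969}{392}$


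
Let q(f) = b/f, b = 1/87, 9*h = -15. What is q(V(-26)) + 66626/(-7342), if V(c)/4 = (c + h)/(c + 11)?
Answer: -320682499/35344388 ≈ -9.0731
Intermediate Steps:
h = -5/3 (h = (⅑)*(-15) = -5/3 ≈ -1.6667)
V(c) = 4*(-5/3 + c)/(11 + c) (V(c) = 4*((c - 5/3)/(c + 11)) = 4*((-5/3 + c)/(11 + c)) = 4*(-5/3 + c)/(11 + c))
b = 1/87 ≈ 0.011494
q(f) = 1/(87*f)
q(V(-26)) + 66626/(-7342) = 1/(87*((4*(-5 + 3*(-26))/(3*(11 - 26))))) + 66626/(-7342) = 1/(87*(((4/3)*(-5 - 78)/(-15)))) + 66626*(-1/7342) = 1/(87*(((4/3)*(-1/15)*(-83)))) - 33313/3671 = 1/(87*(332/45)) - 33313/3671 = (1/87)*(45/332) - 33313/3671 = 15/9628 - 33313/3671 = -320682499/35344388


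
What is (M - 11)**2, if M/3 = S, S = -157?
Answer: 232324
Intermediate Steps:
M = -471 (M = 3*(-157) = -471)
(M - 11)**2 = (-471 - 11)**2 = (-482)**2 = 232324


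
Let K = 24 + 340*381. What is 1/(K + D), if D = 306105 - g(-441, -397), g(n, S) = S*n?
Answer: 1/260592 ≈ 3.8374e-6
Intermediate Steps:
D = 131028 (D = 306105 - (-397)*(-441) = 306105 - 1*175077 = 306105 - 175077 = 131028)
K = 129564 (K = 24 + 129540 = 129564)
1/(K + D) = 1/(129564 + 131028) = 1/260592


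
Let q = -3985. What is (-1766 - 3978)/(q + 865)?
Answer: 359/195 ≈ 1.8410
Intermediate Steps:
(-1766 - 3978)/(q + 865) = (-1766 - 3978)/(-3985 + 865) = -5744/(-3120) = -5744*(-1/3120) = 359/195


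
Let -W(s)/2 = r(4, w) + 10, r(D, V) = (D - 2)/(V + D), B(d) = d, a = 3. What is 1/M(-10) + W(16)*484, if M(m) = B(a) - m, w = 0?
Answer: -132131/13 ≈ -10164.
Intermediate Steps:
M(m) = 3 - m
r(D, V) = (-2 + D)/(D + V)
W(s) = -21 (W(s) = -2*((-2 + 4)/(4 + 0) + 10) = -2*(2/4 + 10) = -2*((¼)*2 + 10) = -2*(½ + 10) = -2*21/2 = -21)
1/M(-10) + W(16)*484 = 1/(3 - 1*(-10)) - 21*484 = 1/(3 + 10) - 10164 = 1/13 - 10164 = -132131/13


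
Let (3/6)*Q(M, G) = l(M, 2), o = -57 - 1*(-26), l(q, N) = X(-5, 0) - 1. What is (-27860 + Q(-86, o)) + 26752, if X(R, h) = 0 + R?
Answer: -1120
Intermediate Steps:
X(R, h) = R
l(q, N) = -6 (l(q, N) = -5 - 1 = -6)
o = -31 (o = -57 + 26 = -31)
Q(M, G) = -12 (Q(M, G) = 2*(-6) = -12)
(-27860 + Q(-86, o)) + 26752 = (-27860 - 12) + 26752 = -27872 + 26752 = -1120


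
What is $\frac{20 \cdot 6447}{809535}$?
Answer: $\frac{8596}{53969} \approx 0.15928$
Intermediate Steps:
$\frac{20 \cdot 6447}{809535} = 128940 \cdot \frac{1}{809535} = \frac{8596}{53969}$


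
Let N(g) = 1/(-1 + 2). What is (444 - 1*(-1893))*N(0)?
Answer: 2337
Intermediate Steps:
N(g) = 1 (N(g) = 1/1 = 1)
(444 - 1*(-1893))*N(0) = (444 - 1*(-1893))*1 = (444 + 1893)*1 = 2337*1 = 2337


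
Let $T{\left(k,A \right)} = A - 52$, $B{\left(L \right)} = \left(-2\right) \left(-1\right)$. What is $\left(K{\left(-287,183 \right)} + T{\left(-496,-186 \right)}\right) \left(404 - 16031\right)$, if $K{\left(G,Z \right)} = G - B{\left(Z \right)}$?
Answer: $8235429$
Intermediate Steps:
$B{\left(L \right)} = 2$
$K{\left(G,Z \right)} = -2 + G$ ($K{\left(G,Z \right)} = G - 2 = -2 + G$)
$T{\left(k,A \right)} = -52 + A$
$\left(K{\left(-287,183 \right)} + T{\left(-496,-186 \right)}\right) \left(404 - 16031\right) = \left(\left(-2 - 287\right) - 238\right) \left(404 - 16031\right) = \left(-289 - 238\right) \left(-15627\right) = \left(-527\right) \left(-15627\right) = 8235429$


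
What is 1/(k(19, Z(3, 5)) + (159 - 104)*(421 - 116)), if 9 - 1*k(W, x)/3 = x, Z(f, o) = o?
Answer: 1/16787 ≈ 5.9570e-5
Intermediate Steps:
k(W, x) = 27 - 3*x
1/(k(19, Z(3, 5)) + (159 - 104)*(421 - 116)) = 1/((27 - 3*5) + (159 - 104)*(421 - 116)) = 1/((27 - 15) + 55*305) = 1/(12 + 16775) = 1/16787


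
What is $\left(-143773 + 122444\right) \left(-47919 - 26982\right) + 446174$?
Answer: $1598009603$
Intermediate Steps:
$\left(-143773 + 122444\right) \left(-47919 - 26982\right) + 446174 = \left(-21329\right) \left(-74901\right) + 446174 = 1597563429 + 446174 = 1598009603$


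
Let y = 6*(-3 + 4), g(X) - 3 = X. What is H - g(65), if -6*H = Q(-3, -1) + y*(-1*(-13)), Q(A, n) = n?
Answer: -485/6 ≈ -80.833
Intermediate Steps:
g(X) = 3 + X
y = 6 (y = 6*1 = 6)
H = -77/6 (H = -(-1 + 6*(-1*(-13)))/6 = -(-1 + 6*13)/6 = -(-1 + 78)/6 = -⅙*77 = -77/6 ≈ -12.833)
H - g(65) = -77/6 - (3 + 65) = -77/6 - 1*68 = -77/6 - 68 = -485/6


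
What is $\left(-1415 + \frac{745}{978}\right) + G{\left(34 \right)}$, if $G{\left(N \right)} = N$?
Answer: $- \frac{1349873}{978} \approx -1380.2$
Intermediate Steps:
$\left(-1415 + \frac{745}{978}\right) + G{\left(34 \right)} = \left(-1415 + \frac{745}{978}\right) + 34 = - \frac{1383125}{978} + 34 = - \frac{1349873}{978}$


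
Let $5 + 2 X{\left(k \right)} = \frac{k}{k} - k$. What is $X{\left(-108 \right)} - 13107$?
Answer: $-13055$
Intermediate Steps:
$X{\left(k \right)} = -2 - \frac{k}{2}$ ($X{\left(k \right)} = - \frac{5}{2} + \frac{\frac{k}{k} - k}{2} = - \frac{5}{2} + \frac{1 - k}{2} = - \frac{5}{2} - \left(- \frac{1}{2} + \frac{k}{2}\right) = -2 - \frac{k}{2}$)
$X{\left(-108 \right)} - 13107 = \left(-2 - -54\right) - 13107 = \left(-2 + 54\right) - 13107 = 52 - 13107 = -13055$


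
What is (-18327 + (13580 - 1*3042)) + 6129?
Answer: -1660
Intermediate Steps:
(-18327 + (13580 - 1*3042)) + 6129 = (-18327 + (13580 - 3042)) + 6129 = (-18327 + 10538) + 6129 = -7789 + 6129 = -1660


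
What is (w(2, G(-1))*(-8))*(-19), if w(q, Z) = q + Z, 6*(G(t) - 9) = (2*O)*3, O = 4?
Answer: 2280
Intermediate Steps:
G(t) = 13 (G(t) = 9 + ((2*4)*3)/6 = 9 + (8*3)/6 = 9 + (⅙)*24 = 9 + 4 = 13)
w(q, Z) = Z + q
(w(2, G(-1))*(-8))*(-19) = ((13 + 2)*(-8))*(-19) = (15*(-8))*(-19) = -120*(-19) = 2280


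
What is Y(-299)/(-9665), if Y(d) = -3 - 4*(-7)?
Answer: -5/1933 ≈ -0.0025867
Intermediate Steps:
Y(d) = 25 (Y(d) = -3 + 28 = 25)
Y(-299)/(-9665) = 25/(-9665) = 25*(-1/9665) = -5/1933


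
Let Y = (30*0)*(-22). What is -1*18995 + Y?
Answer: -18995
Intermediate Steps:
Y = 0 (Y = 0*(-22) = 0)
-1*18995 + Y = -1*18995 + 0 = -18995 + 0 = -18995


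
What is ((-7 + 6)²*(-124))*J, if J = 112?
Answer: -13888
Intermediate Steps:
((-7 + 6)²*(-124))*J = ((-7 + 6)²*(-124))*112 = ((-1)²*(-124))*112 = (1*(-124))*112 = -124*112 = -13888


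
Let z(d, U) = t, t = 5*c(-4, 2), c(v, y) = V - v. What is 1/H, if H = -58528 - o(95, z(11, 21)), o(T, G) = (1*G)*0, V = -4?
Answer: -1/58528 ≈ -1.7086e-5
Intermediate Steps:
c(v, y) = -4 - v
t = 0 (t = 5*(-4 - 1*(-4)) = 5*(-4 + 4) = 5*0 = 0)
z(d, U) = 0
o(T, G) = 0 (o(T, G) = G*0 = 0)
H = -58528 (H = -58528 - 1*0 = -58528 + 0 = -58528)
1/H = 1/(-58528) = -1/58528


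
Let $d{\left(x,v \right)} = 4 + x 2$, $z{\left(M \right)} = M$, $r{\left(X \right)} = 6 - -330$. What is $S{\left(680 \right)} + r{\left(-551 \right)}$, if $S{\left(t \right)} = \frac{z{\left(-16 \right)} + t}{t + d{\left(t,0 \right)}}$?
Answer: $\frac{171862}{511} \approx 336.32$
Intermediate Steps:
$r{\left(X \right)} = 336$ ($r{\left(X \right)} = 6 + 330 = 336$)
$d{\left(x,v \right)} = 4 + 2 x$
$S{\left(t \right)} = \frac{-16 + t}{4 + 3 t}$ ($S{\left(t \right)} = \frac{-16 + t}{t + \left(4 + 2 t\right)} = \frac{-16 + t}{4 + 3 t}$)
$S{\left(680 \right)} + r{\left(-551 \right)} = \frac{-16 + 680}{4 + 3 \cdot 680} + 336 = \frac{1}{4 + 2040} \cdot 664 + 336 = \frac{1}{2044} \cdot 664 + 336 = \frac{166}{511} + 336 = \frac{171862}{511}$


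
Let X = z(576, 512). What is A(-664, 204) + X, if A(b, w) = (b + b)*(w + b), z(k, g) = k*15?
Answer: 619520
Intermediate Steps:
z(k, g) = 15*k
X = 8640 (X = 15*576 = 8640)
A(b, w) = 2*b*(b + w) (A(b, w) = (2*b)*(b + w) = 2*b*(b + w))
A(-664, 204) + X = 2*(-664)*(-664 + 204) + 8640 = 2*(-664)*(-460) + 8640 = 610880 + 8640 = 619520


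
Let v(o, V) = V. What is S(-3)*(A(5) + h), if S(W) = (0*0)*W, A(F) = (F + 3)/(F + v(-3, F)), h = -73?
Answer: 0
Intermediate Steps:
A(F) = (3 + F)/(2*F) (A(F) = (F + 3)/(F + F) = (3 + F)/((2*F)) = (3 + F)*(1/(2*F)) = (3 + F)/(2*F))
S(W) = 0 (S(W) = 0*W = 0)
S(-3)*(A(5) + h) = 0*((½)*(3 + 5)/5 - 73) = 0*((½)*(⅕)*8 - 73) = 0*(⅘ - 73) = 0*(-361/5) = 0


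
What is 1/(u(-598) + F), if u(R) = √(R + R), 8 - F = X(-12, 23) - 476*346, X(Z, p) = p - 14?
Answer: 164695/27124444221 - 2*I*√299/27124444221 ≈ 6.0718e-6 - 1.275e-9*I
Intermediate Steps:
X(Z, p) = -14 + p
F = 164695 (F = 8 - ((-14 + 23) - 476*346) = 8 - (9 - 164696) = 8 - 1*(-164687) = 8 + 164687 = 164695)
u(R) = √2*√R (u(R) = √(2*R) = √2*√R)
1/(u(-598) + F) = 1/(√2*√(-598) + 164695) = 1/(√2*(I*√598) + 164695) = 1/(2*I*√299 + 164695) = 1/(164695 + 2*I*√299)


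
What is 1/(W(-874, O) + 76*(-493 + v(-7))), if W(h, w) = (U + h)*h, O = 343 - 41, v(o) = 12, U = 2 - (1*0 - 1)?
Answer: 1/724698 ≈ 1.3799e-6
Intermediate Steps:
U = 3 (U = 2 - (0 - 1) = 2 - 1*(-1) = 2 + 1 = 3)
O = 302
W(h, w) = h*(3 + h) (W(h, w) = (3 + h)*h = h*(3 + h))
1/(W(-874, O) + 76*(-493 + v(-7))) = 1/(-874*(3 - 874) + 76*(-493 + 12)) = 1/(-874*(-871) + 76*(-481)) = 1/(761254 - 36556) = 1/724698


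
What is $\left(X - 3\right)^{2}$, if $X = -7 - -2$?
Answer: $64$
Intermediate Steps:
$X = -5$ ($X = -7 + 2 = -5$)
$\left(X - 3\right)^{2} = \left(-5 - 3\right)^{2} = \left(-8\right)^{2} = 64$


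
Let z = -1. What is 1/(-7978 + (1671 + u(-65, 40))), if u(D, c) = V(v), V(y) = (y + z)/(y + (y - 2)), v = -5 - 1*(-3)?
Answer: -2/12613 ≈ -0.00015857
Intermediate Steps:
v = -2 (v = -5 + 3 = -2)
V(y) = (-1 + y)/(-2 + 2*y) (V(y) = (y - 1)/(y + (y - 2)) = (-1 + y)/(y + (-2 + y)) = (-1 + y)/(-2 + 2*y))
u(D, c) = ½
1/(-7978 + (1671 + u(-65, 40))) = 1/(-7978 + (1671 + ½)) = 1/(-7978 + 3343/2) = 1/(-12613/2) = -2/12613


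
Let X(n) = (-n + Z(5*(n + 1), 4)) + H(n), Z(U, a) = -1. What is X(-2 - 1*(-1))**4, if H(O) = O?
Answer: 1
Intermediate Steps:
X(n) = -1 (X(n) = (-n - 1) + n = (-1 - n) + n = -1)
X(-2 - 1*(-1))**4 = (-1)**4 = 1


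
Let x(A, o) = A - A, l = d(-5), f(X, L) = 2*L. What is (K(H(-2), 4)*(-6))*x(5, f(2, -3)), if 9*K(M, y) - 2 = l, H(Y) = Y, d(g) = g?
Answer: 0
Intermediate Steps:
l = -5
K(M, y) = -1/3 (K(M, y) = 2/9 + (1/9)*(-5) = 2/9 - 5/9 = -1/3)
x(A, o) = 0
(K(H(-2), 4)*(-6))*x(5, f(2, -3)) = -1/3*(-6)*0 = 2*0 = 0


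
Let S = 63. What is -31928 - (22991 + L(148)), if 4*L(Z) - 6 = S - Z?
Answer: -219597/4 ≈ -54899.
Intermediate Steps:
L(Z) = 69/4 - Z/4 (L(Z) = 3/2 + (63 - Z)/4 = 3/2 + (63/4 - Z/4) = 69/4 - Z/4)
-31928 - (22991 + L(148)) = -31928 - (22991 + (69/4 - ¼*148)) = -31928 - (22991 + (69/4 - 37)) = -31928 - (22991 - 79/4) = -31928 - 1*91885/4 = -31928 - 91885/4 = -219597/4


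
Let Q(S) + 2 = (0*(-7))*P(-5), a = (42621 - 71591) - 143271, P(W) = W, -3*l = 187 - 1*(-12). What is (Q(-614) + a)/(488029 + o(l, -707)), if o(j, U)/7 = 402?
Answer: -172243/490843 ≈ -0.35091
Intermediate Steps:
l = -199/3 (l = -(187 - 1*(-12))/3 = -(187 + 12)/3 = -1/3*199 = -199/3 ≈ -66.333)
o(j, U) = 2814 (o(j, U) = 7*402 = 2814)
a = -172241 (a = -28970 - 143271 = -172241)
Q(S) = -2 (Q(S) = -2 + (0*(-7))*(-5) = -2 + 0*(-5) = -2 + 0 = -2)
(Q(-614) + a)/(488029 + o(l, -707)) = (-2 - 172241)/(488029 + 2814) = -172243/490843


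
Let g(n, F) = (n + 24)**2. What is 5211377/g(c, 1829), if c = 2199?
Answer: 274283/260091 ≈ 1.0546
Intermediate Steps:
g(n, F) = (24 + n)**2
5211377/g(c, 1829) = 5211377/((24 + 2199)**2) = 5211377/(2223**2) = 5211377/4941729 = 5211377*(1/4941729) = 274283/260091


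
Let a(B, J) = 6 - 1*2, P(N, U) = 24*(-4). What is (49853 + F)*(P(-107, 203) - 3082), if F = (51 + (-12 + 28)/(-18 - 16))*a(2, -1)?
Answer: -2704277786/17 ≈ -1.5908e+8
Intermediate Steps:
P(N, U) = -96
a(B, J) = 4 (a(B, J) = 6 - 2 = 4)
F = 3436/17 (F = (51 + (-12 + 28)/(-18 - 16))*4 = (51 + 16/(-34))*4 = (51 + 16*(-1/34))*4 = (51 - 8/17)*4 = (859/17)*4 = 3436/17 ≈ 202.12)
(49853 + F)*(P(-107, 203) - 3082) = (49853 + 3436/17)*(-96 - 3082) = (850937/17)*(-3178) = -2704277786/17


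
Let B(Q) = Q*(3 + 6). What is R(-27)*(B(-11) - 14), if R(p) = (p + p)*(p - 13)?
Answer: -244080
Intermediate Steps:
B(Q) = 9*Q (B(Q) = Q*9 = 9*Q)
R(p) = 2*p*(-13 + p) (R(p) = (2*p)*(-13 + p) = 2*p*(-13 + p))
R(-27)*(B(-11) - 14) = (2*(-27)*(-13 - 27))*(9*(-11) - 14) = (2*(-27)*(-40))*(-99 - 14) = 2160*(-113) = -244080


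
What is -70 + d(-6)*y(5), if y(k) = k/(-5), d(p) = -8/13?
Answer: -902/13 ≈ -69.385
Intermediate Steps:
d(p) = -8/13 (d(p) = -8*1/13 = -8/13)
y(k) = -k/5 (y(k) = k*(-⅕) = -k/5)
-70 + d(-6)*y(5) = -70 - (-8)*5/65 = -70 - 8/13*(-1) = -70 + 8/13 = -902/13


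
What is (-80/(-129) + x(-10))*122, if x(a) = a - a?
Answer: 9760/129 ≈ 75.659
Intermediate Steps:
x(a) = 0
(-80/(-129) + x(-10))*122 = (-80/(-129) + 0)*122 = (-80*(-1/129) + 0)*122 = (80/129 + 0)*122 = (80/129)*122 = 9760/129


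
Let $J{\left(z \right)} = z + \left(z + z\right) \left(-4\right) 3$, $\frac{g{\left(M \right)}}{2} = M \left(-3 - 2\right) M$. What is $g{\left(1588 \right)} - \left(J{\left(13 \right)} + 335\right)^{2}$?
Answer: $-25218736$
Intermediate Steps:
$g{\left(M \right)} = - 10 M^{2}$ ($g{\left(M \right)} = 2 M \left(-3 - 2\right) M = 2 M \left(-5\right) M = 2 - 5 M M = 2 \left(- 5 M^{2}\right) = - 10 M^{2}$)
$J{\left(z \right)} = - 23 z$ ($J{\left(z \right)} = z + 2 z \left(-4\right) 3 = z + - 8 z 3 = z - 24 z = - 23 z$)
$g{\left(1588 \right)} - \left(J{\left(13 \right)} + 335\right)^{2} = - 10 \cdot 1588^{2} - \left(\left(-23\right) 13 + 335\right)^{2} = \left(-10\right) 2521744 - \left(-299 + 335\right)^{2} = -25217440 - 36^{2} = -25217440 - 1296 = -25218736$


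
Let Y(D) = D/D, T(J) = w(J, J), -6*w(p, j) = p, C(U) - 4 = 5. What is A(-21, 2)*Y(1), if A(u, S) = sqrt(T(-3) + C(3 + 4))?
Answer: sqrt(38)/2 ≈ 3.0822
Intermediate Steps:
C(U) = 9 (C(U) = 4 + 5 = 9)
w(p, j) = -p/6
T(J) = -J/6
Y(D) = 1
A(u, S) = sqrt(38)/2 (A(u, S) = sqrt(-1/6*(-3) + 9) = sqrt(1/2 + 9) = sqrt(19/2) = sqrt(38)/2)
A(-21, 2)*Y(1) = (sqrt(38)/2)*1 = sqrt(38)/2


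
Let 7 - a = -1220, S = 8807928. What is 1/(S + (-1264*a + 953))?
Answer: 1/7257953 ≈ 1.3778e-7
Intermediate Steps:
a = 1227 (a = 7 - 1*(-1220) = 7 + 1220 = 1227)
1/(S + (-1264*a + 953)) = 1/(8807928 + (-1264*1227 + 953)) = 1/(8807928 + (-1550928 + 953)) = 1/(8807928 - 1549975) = 1/7257953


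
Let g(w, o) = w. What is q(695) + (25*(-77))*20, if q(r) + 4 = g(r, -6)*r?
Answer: 444521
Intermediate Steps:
q(r) = -4 + r² (q(r) = -4 + r*r = -4 + r²)
q(695) + (25*(-77))*20 = (-4 + 695²) + (25*(-77))*20 = (-4 + 483025) - 1925*20 = 483021 - 38500 = 444521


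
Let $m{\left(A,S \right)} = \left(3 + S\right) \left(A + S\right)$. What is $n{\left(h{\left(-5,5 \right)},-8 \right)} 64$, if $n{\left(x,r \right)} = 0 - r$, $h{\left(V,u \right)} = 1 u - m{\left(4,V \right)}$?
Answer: $512$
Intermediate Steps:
$h{\left(V,u \right)} = -12 + u - V^{2} - 7 V$ ($h{\left(V,u \right)} = 1 u - \left(V^{2} + 3 \cdot 4 + 3 V + 4 V\right) = u - \left(V^{2} + 12 + 3 V + 4 V\right) = u - \left(12 + V^{2} + 7 V\right) = -12 + u - V^{2} - 7 V$)
$n{\left(x,r \right)} = - r$
$n{\left(h{\left(-5,5 \right)},-8 \right)} 64 = \left(-1\right) \left(-8\right) 64 = 8 \cdot 64 = 512$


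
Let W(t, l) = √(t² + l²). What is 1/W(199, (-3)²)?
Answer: √39682/39682 ≈ 0.0050200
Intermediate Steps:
W(t, l) = √(l² + t²)
1/W(199, (-3)²) = 1/(√(((-3)²)² + 199²)) = 1/(√(9² + 39601)) = 1/(√(81 + 39601)) = 1/(√39682) = √39682/39682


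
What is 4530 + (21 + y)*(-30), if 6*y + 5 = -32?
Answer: 4085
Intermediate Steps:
y = -37/6 (y = -⅚ + (⅙)*(-32) = -⅚ - 16/3 = -37/6 ≈ -6.1667)
4530 + (21 + y)*(-30) = 4530 + (21 - 37/6)*(-30) = 4530 + (89/6)*(-30) = 4530 - 445 = 4085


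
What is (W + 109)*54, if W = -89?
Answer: 1080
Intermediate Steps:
(W + 109)*54 = (-89 + 109)*54 = 20*54 = 1080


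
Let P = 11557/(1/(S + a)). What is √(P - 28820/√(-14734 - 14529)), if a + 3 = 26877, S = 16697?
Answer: √(431201571997138943 + 843359660*I*√29263)/29263 ≈ 22440.0 + 0.0037539*I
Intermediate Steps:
a = 26874 (a = -3 + 26877 = 26874)
P = 503550047 (P = 11557/(1/(16697 + 26874)) = 11557/(1/43571) = 11557*43571 = 503550047)
√(P - 28820/√(-14734 - 14529)) = √(503550047 - 28820/√(-14734 - 14529)) = √(503550047 - 28820*(-I*√29263/29263)) = √(503550047 - (-28820)*I*√29263/29263) = √(503550047 + 28820*I*√29263/29263)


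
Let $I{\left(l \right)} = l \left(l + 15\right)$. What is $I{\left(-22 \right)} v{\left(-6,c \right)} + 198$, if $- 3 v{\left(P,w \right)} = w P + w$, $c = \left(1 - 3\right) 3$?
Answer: $-1342$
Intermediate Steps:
$I{\left(l \right)} = l \left(15 + l\right)$
$c = -6$ ($c = \left(-2\right) 3 = -6$)
$v{\left(P,w \right)} = - \frac{w}{3} - \frac{P w}{3}$ ($v{\left(P,w \right)} = - \frac{w P + w}{3} = - \frac{P w + w}{3} = - \frac{w + P w}{3} = - \frac{w}{3} - \frac{P w}{3}$)
$I{\left(-22 \right)} v{\left(-6,c \right)} + 198 = - 22 \left(15 - 22\right) \left(\left(- \frac{1}{3}\right) \left(-6\right) \left(1 - 6\right)\right) + 198 = \left(-22\right) \left(-7\right) \left(\left(- \frac{1}{3}\right) \left(-6\right) \left(-5\right)\right) + 198 = 154 \left(-10\right) + 198 = -1540 + 198 = -1342$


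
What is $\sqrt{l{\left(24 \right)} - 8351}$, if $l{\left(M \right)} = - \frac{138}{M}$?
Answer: $\frac{i \sqrt{33427}}{2} \approx 91.415 i$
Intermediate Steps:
$\sqrt{l{\left(24 \right)} - 8351} = \sqrt{- \frac{138}{24} - 8351} = \sqrt{\left(-138\right) \frac{1}{24} - 8351} = \sqrt{- \frac{23}{4} - 8351} = \sqrt{- \frac{33427}{4}} = \frac{i \sqrt{33427}}{2}$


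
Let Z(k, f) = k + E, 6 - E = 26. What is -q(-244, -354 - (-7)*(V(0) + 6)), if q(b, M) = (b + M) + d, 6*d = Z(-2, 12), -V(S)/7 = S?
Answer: 1679/3 ≈ 559.67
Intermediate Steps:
E = -20 (E = 6 - 1*26 = 6 - 26 = -20)
V(S) = -7*S
Z(k, f) = -20 + k (Z(k, f) = k - 20 = -20 + k)
d = -11/3 (d = (-20 - 2)/6 = (⅙)*(-22) = -11/3 ≈ -3.6667)
q(b, M) = -11/3 + M + b (q(b, M) = (b + M) - 11/3 = (M + b) - 11/3 = -11/3 + M + b)
-q(-244, -354 - (-7)*(V(0) + 6)) = -(-11/3 + (-354 - (-7)*(-7*0 + 6)) - 244) = -(-11/3 + (-354 - (-7)*(0 + 6)) - 244) = -(-11/3 + (-354 - (-7)*6) - 244) = -(-11/3 + (-354 - 1*(-42)) - 244) = -(-11/3 + (-354 + 42) - 244) = -(-11/3 - 312 - 244) = -1*(-1679/3) = 1679/3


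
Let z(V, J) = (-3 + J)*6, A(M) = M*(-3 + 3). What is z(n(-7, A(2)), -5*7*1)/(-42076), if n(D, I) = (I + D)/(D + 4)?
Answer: 57/10519 ≈ 0.0054188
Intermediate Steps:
A(M) = 0 (A(M) = M*0 = 0)
n(D, I) = (D + I)/(4 + D)
z(V, J) = -18 + 6*J
z(n(-7, A(2)), -5*7*1)/(-42076) = (-18 + 6*(-5*7*1))/(-42076) = (-18 + 6*(-35*1))*(-1/42076) = (-18 + 6*(-35))*(-1/42076) = (-18 - 210)*(-1/42076) = -228*(-1/42076) = 57/10519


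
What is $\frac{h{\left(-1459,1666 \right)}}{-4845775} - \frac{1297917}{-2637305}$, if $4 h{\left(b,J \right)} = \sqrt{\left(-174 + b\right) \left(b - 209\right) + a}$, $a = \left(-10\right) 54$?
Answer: $\frac{1297917}{2637305} - \frac{\sqrt{680826}}{9691550} \approx 0.49205$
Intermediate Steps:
$a = -540$
$h{\left(b,J \right)} = \frac{\sqrt{-540 + \left(-209 + b\right) \left(-174 + b\right)}}{4}$ ($h{\left(b,J \right)} = \frac{\sqrt{\left(-174 + b\right) \left(b - 209\right) - 540}}{4} = \frac{\sqrt{\left(-174 + b\right) \left(-209 + b\right) - 540}}{4} = \frac{\sqrt{\left(-209 + b\right) \left(-174 + b\right) - 540}}{4} = \frac{\sqrt{-540 + \left(-209 + b\right) \left(-174 + b\right)}}{4}$)
$\frac{h{\left(-1459,1666 \right)}}{-4845775} - \frac{1297917}{-2637305} = \frac{\frac{1}{4} \sqrt{35826 + \left(-1459\right)^{2} - -558797}}{-4845775} - \frac{1297917}{-2637305} = \frac{\sqrt{35826 + 2128681 + 558797}}{4} \left(- \frac{1}{4845775}\right) - - \frac{1297917}{2637305} = \frac{\sqrt{2723304}}{4} \left(- \frac{1}{4845775}\right) + \frac{1297917}{2637305} = \frac{2 \sqrt{680826}}{4} \left(- \frac{1}{4845775}\right) + \frac{1297917}{2637305} = \frac{\sqrt{680826}}{2} \left(- \frac{1}{4845775}\right) + \frac{1297917}{2637305} = - \frac{\sqrt{680826}}{9691550} + \frac{1297917}{2637305} = \frac{1297917}{2637305} - \frac{\sqrt{680826}}{9691550}$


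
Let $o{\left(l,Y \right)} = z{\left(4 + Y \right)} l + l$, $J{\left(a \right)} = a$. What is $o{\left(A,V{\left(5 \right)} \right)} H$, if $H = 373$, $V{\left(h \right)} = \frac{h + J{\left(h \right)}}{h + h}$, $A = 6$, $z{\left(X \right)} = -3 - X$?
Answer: $-15666$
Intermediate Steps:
$V{\left(h \right)} = 1$ ($V{\left(h \right)} = \frac{h + h}{h + h} = \frac{2 h}{2 h} = 2 h \frac{1}{2 h} = 1$)
$o{\left(l,Y \right)} = l + l \left(-7 - Y\right)$ ($o{\left(l,Y \right)} = \left(-3 - \left(4 + Y\right)\right) l + l = \left(-7 - Y\right) l + l = l \left(-7 - Y\right) + l = l + l \left(-7 - Y\right)$)
$o{\left(A,V{\left(5 \right)} \right)} H = \left(-1\right) 6 \left(6 + 1\right) 373 = \left(-1\right) 6 \cdot 7 \cdot 373 = \left(-42\right) 373 = -15666$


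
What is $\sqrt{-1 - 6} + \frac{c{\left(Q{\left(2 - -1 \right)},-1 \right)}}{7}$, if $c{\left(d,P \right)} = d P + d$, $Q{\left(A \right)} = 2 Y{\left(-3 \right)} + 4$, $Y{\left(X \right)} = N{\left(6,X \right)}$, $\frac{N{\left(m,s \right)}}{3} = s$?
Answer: $i \sqrt{7} \approx 2.6458 i$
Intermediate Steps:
$N{\left(m,s \right)} = 3 s$
$Y{\left(X \right)} = 3 X$
$Q{\left(A \right)} = -14$ ($Q{\left(A \right)} = 2 \cdot 3 \left(-3\right) + 4 = 2 \left(-9\right) + 4 = -18 + 4 = -14$)
$c{\left(d,P \right)} = d + P d$ ($c{\left(d,P \right)} = P d + d = d + P d$)
$\sqrt{-1 - 6} + \frac{c{\left(Q{\left(2 - -1 \right)},-1 \right)}}{7} = \sqrt{-1 - 6} + \frac{\left(-14\right) \left(1 - 1\right)}{7} = \sqrt{-7} + \frac{\left(-14\right) 0}{7} = i \sqrt{7} + \frac{1}{7} \cdot 0 = i \sqrt{7} + 0 = i \sqrt{7}$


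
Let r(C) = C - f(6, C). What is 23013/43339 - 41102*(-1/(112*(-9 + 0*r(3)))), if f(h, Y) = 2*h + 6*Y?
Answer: -879061237/21842856 ≈ -40.245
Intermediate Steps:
r(C) = -12 - 5*C (r(C) = C - (2*6 + 6*C) = C - (12 + 6*C) = C + (-12 - 6*C) = -12 - 5*C)
23013/43339 - 41102*(-1/(112*(-9 + 0*r(3)))) = 23013/43339 - 41102*(-1/(112*(-9 + 0*(-12 - 5*3)))) = 23013*(1/43339) - 41102*(-1/(112*(-9 + 0*(-12 - 15)))) = 23013/43339 - 41102*(-1/(112*(-9 + 0*(-27)))) = 23013/43339 - 41102*(-1/(112*(-9 + 0))) = 23013/43339 - 41102/((-112*(-9))) = 23013/43339 - 41102/1008 = 23013/43339 - 41102*1/1008 = 23013/43339 - 20551/504 = -879061237/21842856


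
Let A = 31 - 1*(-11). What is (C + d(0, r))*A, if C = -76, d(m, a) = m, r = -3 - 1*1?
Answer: -3192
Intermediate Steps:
r = -4 (r = -3 - 1 = -4)
A = 42 (A = 31 + 11 = 42)
(C + d(0, r))*A = (-76 + 0)*42 = -76*42 = -3192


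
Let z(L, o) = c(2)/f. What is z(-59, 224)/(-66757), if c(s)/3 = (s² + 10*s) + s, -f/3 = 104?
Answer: 1/267028 ≈ 3.7449e-6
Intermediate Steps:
f = -312 (f = -3*104 = -312)
c(s) = 3*s² + 33*s (c(s) = 3*((s² + 10*s) + s) = 3*(s² + 11*s) = 3*s² + 33*s)
z(L, o) = -¼ (z(L, o) = (3*2*(11 + 2))/(-312) = (3*2*13)*(-1/312) = 78*(-1/312) = -¼)
z(-59, 224)/(-66757) = -¼/(-66757) = -¼*(-1/66757) = 1/267028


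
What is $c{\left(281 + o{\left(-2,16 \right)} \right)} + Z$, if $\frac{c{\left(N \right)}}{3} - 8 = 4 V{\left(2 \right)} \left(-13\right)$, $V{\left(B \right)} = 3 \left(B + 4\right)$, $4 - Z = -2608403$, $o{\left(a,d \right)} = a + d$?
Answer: $2605623$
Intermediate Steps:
$Z = 2608407$ ($Z = 4 - -2608403 = 4 + 2608403 = 2608407$)
$V{\left(B \right)} = 12 + 3 B$ ($V{\left(B \right)} = 3 \left(4 + B\right) = 12 + 3 B$)
$c{\left(N \right)} = -2784$ ($c{\left(N \right)} = 24 + 3 \cdot 4 \left(12 + 3 \cdot 2\right) \left(-13\right) = 24 + 3 \cdot 4 \left(12 + 6\right) \left(-13\right) = 24 + 3 \cdot 4 \cdot 18 \left(-13\right) = 24 + 3 \cdot 72 \left(-13\right) = 24 + 3 \left(-936\right) = 24 - 2808 = -2784$)
$c{\left(281 + o{\left(-2,16 \right)} \right)} + Z = -2784 + 2608407 = 2605623$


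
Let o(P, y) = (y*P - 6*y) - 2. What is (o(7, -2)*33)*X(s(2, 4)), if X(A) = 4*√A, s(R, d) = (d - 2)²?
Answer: -1056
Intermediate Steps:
s(R, d) = (-2 + d)²
o(P, y) = -2 - 6*y + P*y (o(P, y) = (P*y - 6*y) - 2 = (-6*y + P*y) - 2 = -2 - 6*y + P*y)
(o(7, -2)*33)*X(s(2, 4)) = ((-2 - 6*(-2) + 7*(-2))*33)*(4*√((-2 + 4)²)) = ((-2 + 12 - 14)*33)*(4*√(2²)) = (-4*33)*(4*√4) = -528*2 = -132*8 = -1056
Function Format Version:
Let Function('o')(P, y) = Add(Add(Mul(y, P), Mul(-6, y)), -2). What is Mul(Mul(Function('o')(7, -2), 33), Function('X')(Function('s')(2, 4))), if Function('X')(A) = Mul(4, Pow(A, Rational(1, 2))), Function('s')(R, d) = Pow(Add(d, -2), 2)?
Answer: -1056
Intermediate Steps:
Function('s')(R, d) = Pow(Add(-2, d), 2)
Function('o')(P, y) = Add(-2, Mul(-6, y), Mul(P, y)) (Function('o')(P, y) = Add(Add(Mul(P, y), Mul(-6, y)), -2) = Add(Add(Mul(-6, y), Mul(P, y)), -2) = Add(-2, Mul(-6, y), Mul(P, y)))
Mul(Mul(Function('o')(7, -2), 33), Function('X')(Function('s')(2, 4))) = Mul(Mul(Add(-2, Mul(-6, -2), Mul(7, -2)), 33), Mul(4, Pow(Pow(Add(-2, 4), 2), Rational(1, 2)))) = Mul(Mul(Add(-2, 12, -14), 33), Mul(4, Pow(Pow(2, 2), Rational(1, 2)))) = Mul(Mul(-4, 33), Mul(4, Pow(4, Rational(1, 2)))) = Mul(-132, Mul(4, 2)) = Mul(-132, 8) = -1056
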